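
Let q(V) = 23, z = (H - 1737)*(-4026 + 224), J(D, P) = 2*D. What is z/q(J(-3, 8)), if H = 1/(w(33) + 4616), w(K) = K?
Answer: 30702336224/106927 ≈ 2.8713e+5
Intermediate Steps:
H = 1/4649 (H = 1/(33 + 4616) = 1/4649 ≈ 0.00021510)
z = 30702336224/4649 (z = (1/4649 - 1737)*(-4026 + 224) = -8075312/4649*(-3802) = 30702336224/4649 ≈ 6.6041e+6)
z/q(J(-3, 8)) = (30702336224/4649)/23 = (30702336224/4649)*(1/23) = 30702336224/106927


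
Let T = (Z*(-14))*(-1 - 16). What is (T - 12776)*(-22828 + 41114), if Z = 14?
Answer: -172692984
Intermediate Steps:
T = 3332 (T = (14*(-14))*(-1 - 16) = -196*(-17) = 3332)
(T - 12776)*(-22828 + 41114) = (3332 - 12776)*(-22828 + 41114) = -9444*18286 = -172692984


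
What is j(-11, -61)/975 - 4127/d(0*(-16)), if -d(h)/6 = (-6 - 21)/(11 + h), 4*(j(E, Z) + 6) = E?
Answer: -5901799/21060 ≈ -280.24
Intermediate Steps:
j(E, Z) = -6 + E/4
d(h) = 162/(11 + h) (d(h) = -6*(-6 - 21)/(11 + h) = -(-162)/(11 + h) = 162/(11 + h))
j(-11, -61)/975 - 4127/d(0*(-16)) = (-6 + (1/4)*(-11))/975 - 4127/(162/(11 + 0*(-16))) = (-6 - 11/4)*(1/975) - 4127/(162/(11 + 0)) = -35/4*1/975 - 4127/(162/11) = -7/780 - 4127/(162*(1/11)) = -7/780 - 4127/162/11 = -7/780 - 4127*11/162 = -7/780 - 45397/162 = -5901799/21060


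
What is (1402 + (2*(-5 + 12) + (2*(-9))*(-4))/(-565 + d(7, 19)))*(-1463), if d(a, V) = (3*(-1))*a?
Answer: -600917009/293 ≈ -2.0509e+6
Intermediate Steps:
d(a, V) = -3*a
(1402 + (2*(-5 + 12) + (2*(-9))*(-4))/(-565 + d(7, 19)))*(-1463) = (1402 + (2*(-5 + 12) + (2*(-9))*(-4))/(-565 - 3*7))*(-1463) = (1402 + (2*7 - 18*(-4))/(-565 - 21))*(-1463) = (1402 + (14 + 72)/(-586))*(-1463) = (1402 + 86*(-1/586))*(-1463) = (1402 - 43/293)*(-1463) = (410743/293)*(-1463) = -600917009/293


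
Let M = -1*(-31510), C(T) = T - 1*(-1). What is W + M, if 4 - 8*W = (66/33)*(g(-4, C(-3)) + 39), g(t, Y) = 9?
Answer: 62997/2 ≈ 31499.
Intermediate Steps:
C(T) = 1 + T (C(T) = T + 1 = 1 + T)
W = -23/2 (W = ½ - 66/33*(9 + 39)/8 = ½ - 66*(1/33)*48/8 = ½ - 48/4 = ½ - ⅛*96 = ½ - 12 = -23/2 ≈ -11.500)
M = 31510
W + M = -23/2 + 31510 = 62997/2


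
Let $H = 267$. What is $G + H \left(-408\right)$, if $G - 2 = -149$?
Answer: $-109083$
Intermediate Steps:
$G = -147$ ($G = 2 - 149 = -147$)
$G + H \left(-408\right) = -147 + 267 \left(-408\right) = -147 - 108936 = -109083$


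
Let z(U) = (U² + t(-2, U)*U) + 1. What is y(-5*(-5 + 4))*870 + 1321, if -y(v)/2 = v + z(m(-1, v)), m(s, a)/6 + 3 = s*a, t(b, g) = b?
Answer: -4185119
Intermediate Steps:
m(s, a) = -18 + 6*a*s (m(s, a) = -18 + 6*(s*a) = -18 + 6*(a*s) = -18 + 6*a*s)
z(U) = 1 + U² - 2*U (z(U) = (U² - 2*U) + 1 = 1 + U² - 2*U)
y(v) = -74 - 26*v - 2*(-18 - 6*v)² (y(v) = -2*(v + (1 + (-18 + 6*v*(-1))² - 2*(-18 + 6*v*(-1)))) = -2*(v + (1 + (-18 - 6*v)² - 2*(-18 - 6*v))) = -2*(v + (1 + (-18 - 6*v)² + (36 + 12*v))) = -2*(v + (37 + (-18 - 6*v)² + 12*v)) = -2*(37 + (-18 - 6*v)² + 13*v) = -74 - 26*v - 2*(-18 - 6*v)²)
y(-5*(-5 + 4))*870 + 1321 = (-722 - (-2290)*(-5 + 4) - 72*25*(-5 + 4)²)*870 + 1321 = (-722 - (-2290)*(-1) - 72*(-5*(-1))²)*870 + 1321 = (-722 - 458*5 - 72*5²)*870 + 1321 = (-722 - 2290 - 72*25)*870 + 1321 = (-722 - 2290 - 1800)*870 + 1321 = -4812*870 + 1321 = -4186440 + 1321 = -4185119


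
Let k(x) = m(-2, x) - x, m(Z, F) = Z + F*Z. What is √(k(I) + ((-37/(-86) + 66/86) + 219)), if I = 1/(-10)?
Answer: √10100055/215 ≈ 14.782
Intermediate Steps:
I = -⅒ ≈ -0.10000
k(x) = -2 - 3*x (k(x) = -2*(1 + x) - x = (-2 - 2*x) - x = -2 - 3*x)
√(k(I) + ((-37/(-86) + 66/86) + 219)) = √((-2 - 3*(-⅒)) + ((-37/(-86) + 66/86) + 219)) = √((-2 + 3/10) + ((-37*(-1/86) + 66*(1/86)) + 219)) = √(-17/10 + ((37/86 + 33/43) + 219)) = √(-17/10 + (103/86 + 219)) = √(-17/10 + 18937/86) = √(46977/215) = √10100055/215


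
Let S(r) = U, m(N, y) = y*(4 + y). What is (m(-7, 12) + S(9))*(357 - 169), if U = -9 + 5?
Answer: 35344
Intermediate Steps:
U = -4
S(r) = -4
(m(-7, 12) + S(9))*(357 - 169) = (12*(4 + 12) - 4)*(357 - 169) = (12*16 - 4)*188 = (192 - 4)*188 = 188*188 = 35344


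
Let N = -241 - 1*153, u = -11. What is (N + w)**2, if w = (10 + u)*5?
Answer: 159201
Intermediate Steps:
N = -394 (N = -241 - 153 = -394)
w = -5 (w = (10 - 11)*5 = -1*5 = -5)
(N + w)**2 = (-394 - 5)**2 = (-399)**2 = 159201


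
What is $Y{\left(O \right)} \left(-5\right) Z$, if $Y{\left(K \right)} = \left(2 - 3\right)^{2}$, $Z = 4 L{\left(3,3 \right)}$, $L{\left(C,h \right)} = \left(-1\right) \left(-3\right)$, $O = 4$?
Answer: $-60$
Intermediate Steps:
$L{\left(C,h \right)} = 3$
$Z = 12$ ($Z = 4 \cdot 3 = 12$)
$Y{\left(K \right)} = 1$ ($Y{\left(K \right)} = \left(-1\right)^{2} = 1$)
$Y{\left(O \right)} \left(-5\right) Z = 1 \left(-5\right) 12 = \left(-5\right) 12 = -60$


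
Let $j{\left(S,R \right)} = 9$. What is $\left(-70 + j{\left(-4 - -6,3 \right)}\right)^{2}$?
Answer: $3721$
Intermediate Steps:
$\left(-70 + j{\left(-4 - -6,3 \right)}\right)^{2} = \left(-70 + 9\right)^{2} = \left(-61\right)^{2} = 3721$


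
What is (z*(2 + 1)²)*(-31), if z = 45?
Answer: -12555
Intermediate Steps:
(z*(2 + 1)²)*(-31) = (45*(2 + 1)²)*(-31) = (45*3²)*(-31) = (45*9)*(-31) = 405*(-31) = -12555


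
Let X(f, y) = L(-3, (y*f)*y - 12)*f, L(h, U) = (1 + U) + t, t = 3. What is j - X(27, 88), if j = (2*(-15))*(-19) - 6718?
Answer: -5651308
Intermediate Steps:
L(h, U) = 4 + U (L(h, U) = (1 + U) + 3 = 4 + U)
X(f, y) = f*(-8 + f*y²) (X(f, y) = (4 + ((y*f)*y - 12))*f = (4 + ((f*y)*y - 12))*f = (4 + (f*y² - 12))*f = (4 + (-12 + f*y²))*f = (-8 + f*y²)*f = f*(-8 + f*y²))
j = -6148 (j = -30*(-19) - 6718 = 570 - 6718 = -6148)
j - X(27, 88) = -6148 - 27*(-8 + 27*88²) = -6148 - 27*(-8 + 27*7744) = -6148 - 27*(-8 + 209088) = -6148 - 27*209080 = -6148 - 1*5645160 = -6148 - 5645160 = -5651308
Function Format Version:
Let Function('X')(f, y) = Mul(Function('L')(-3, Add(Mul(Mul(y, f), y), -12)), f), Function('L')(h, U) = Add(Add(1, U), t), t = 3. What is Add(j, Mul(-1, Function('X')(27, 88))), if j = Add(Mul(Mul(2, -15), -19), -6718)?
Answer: -5651308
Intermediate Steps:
Function('L')(h, U) = Add(4, U) (Function('L')(h, U) = Add(Add(1, U), 3) = Add(4, U))
Function('X')(f, y) = Mul(f, Add(-8, Mul(f, Pow(y, 2)))) (Function('X')(f, y) = Mul(Add(4, Add(Mul(Mul(y, f), y), -12)), f) = Mul(Add(4, Add(Mul(Mul(f, y), y), -12)), f) = Mul(Add(4, Add(Mul(f, Pow(y, 2)), -12)), f) = Mul(Add(4, Add(-12, Mul(f, Pow(y, 2)))), f) = Mul(Add(-8, Mul(f, Pow(y, 2))), f) = Mul(f, Add(-8, Mul(f, Pow(y, 2)))))
j = -6148 (j = Add(Mul(-30, -19), -6718) = Add(570, -6718) = -6148)
Add(j, Mul(-1, Function('X')(27, 88))) = Add(-6148, Mul(-1, Mul(27, Add(-8, Mul(27, Pow(88, 2)))))) = Add(-6148, Mul(-1, Mul(27, Add(-8, Mul(27, 7744))))) = Add(-6148, Mul(-1, Mul(27, Add(-8, 209088)))) = Add(-6148, Mul(-1, Mul(27, 209080))) = Add(-6148, Mul(-1, 5645160)) = Add(-6148, -5645160) = -5651308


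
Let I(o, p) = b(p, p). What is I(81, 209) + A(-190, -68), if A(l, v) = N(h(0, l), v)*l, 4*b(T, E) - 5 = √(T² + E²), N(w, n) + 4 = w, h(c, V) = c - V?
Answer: -141355/4 + 209*√2/4 ≈ -35265.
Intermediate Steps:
N(w, n) = -4 + w
b(T, E) = 5/4 + √(E² + T²)/4 (b(T, E) = 5/4 + √(T² + E²)/4 = 5/4 + √(E² + T²)/4)
I(o, p) = 5/4 + √2*√(p²)/4 (I(o, p) = 5/4 + √(p² + p²)/4 = 5/4 + √(2*p²)/4 = 5/4 + (√2*√(p²))/4 = 5/4 + √2*√(p²)/4)
A(l, v) = l*(-4 - l) (A(l, v) = (-4 + (0 - l))*l = (-4 - l)*l = l*(-4 - l))
I(81, 209) + A(-190, -68) = (5/4 + √2*√(209²)/4) - 190*(-4 - 1*(-190)) = (5/4 + √2*√43681/4) - 190*(-4 + 190) = (5/4 + (¼)*√2*209) - 190*186 = (5/4 + 209*√2/4) - 35340 = -141355/4 + 209*√2/4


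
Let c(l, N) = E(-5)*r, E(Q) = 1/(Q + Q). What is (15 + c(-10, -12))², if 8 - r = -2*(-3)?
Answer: 5476/25 ≈ 219.04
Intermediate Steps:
r = 2 (r = 8 - (-2)*(-3) = 8 - 1*6 = 8 - 6 = 2)
E(Q) = 1/(2*Q)
c(l, N) = -⅕ (c(l, N) = ((½)/(-5))*2 = ((½)*(-⅕))*2 = -⅒*2 = -⅕)
(15 + c(-10, -12))² = (15 - ⅕)² = (74/5)² = 5476/25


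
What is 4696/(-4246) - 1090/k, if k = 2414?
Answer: -3991071/2562461 ≈ -1.5575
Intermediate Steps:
4696/(-4246) - 1090/k = 4696/(-4246) - 1090/2414 = 4696*(-1/4246) - 1090*1/2414 = -2348/2123 - 545/1207 = -3991071/2562461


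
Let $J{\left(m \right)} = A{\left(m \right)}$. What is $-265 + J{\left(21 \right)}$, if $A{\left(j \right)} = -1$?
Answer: $-266$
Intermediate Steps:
$J{\left(m \right)} = -1$
$-265 + J{\left(21 \right)} = -265 - 1 = -266$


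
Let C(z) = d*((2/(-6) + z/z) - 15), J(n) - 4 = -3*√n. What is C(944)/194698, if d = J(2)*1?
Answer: -86/292047 + 43*√2/194698 ≈ 1.7863e-5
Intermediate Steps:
J(n) = 4 - 3*√n
d = 4 - 3*√2 (d = (4 - 3*√2)*1 = 4 - 3*√2 ≈ -0.24264)
C(z) = -172/3 + 43*√2 (C(z) = (4 - 3*√2)*((2/(-6) + z/z) - 15) = (4 - 3*√2)*((2*(-⅙) + 1) - 15) = (4 - 3*√2)*((-⅓ + 1) - 15) = (4 - 3*√2)*(⅔ - 15) = (4 - 3*√2)*(-43/3) = -172/3 + 43*√2)
C(944)/194698 = (-172/3 + 43*√2)/194698 = (-172/3 + 43*√2)*(1/194698) = -86/292047 + 43*√2/194698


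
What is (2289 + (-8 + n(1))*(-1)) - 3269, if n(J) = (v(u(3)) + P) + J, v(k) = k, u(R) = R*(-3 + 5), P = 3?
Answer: -982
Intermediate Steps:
u(R) = 2*R (u(R) = R*2 = 2*R)
n(J) = 9 + J (n(J) = (2*3 + 3) + J = (6 + 3) + J = 9 + J)
(2289 + (-8 + n(1))*(-1)) - 3269 = (2289 + (-8 + (9 + 1))*(-1)) - 3269 = (2289 + (-8 + 10)*(-1)) - 3269 = (2289 + 2*(-1)) - 3269 = (2289 - 2) - 3269 = 2287 - 3269 = -982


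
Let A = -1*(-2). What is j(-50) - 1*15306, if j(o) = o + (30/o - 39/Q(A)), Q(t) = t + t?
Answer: -307327/20 ≈ -15366.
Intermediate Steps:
A = 2
Q(t) = 2*t
j(o) = -39/4 + o + 30/o (j(o) = o + (30/o - 39/(2*2)) = o + (30/o - 39/4) = o + (-39/4 + 30/o) = -39/4 + o + 30/o)
j(-50) - 1*15306 = (-39/4 - 50 + 30/(-50)) - 1*15306 = (-39/4 - 50 + 30*(-1/50)) - 15306 = (-39/4 - 50 - 3/5) - 15306 = -1207/20 - 15306 = -307327/20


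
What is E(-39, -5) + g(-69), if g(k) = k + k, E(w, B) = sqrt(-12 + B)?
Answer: -138 + I*sqrt(17) ≈ -138.0 + 4.1231*I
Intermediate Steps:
g(k) = 2*k
E(-39, -5) + g(-69) = sqrt(-12 - 5) + 2*(-69) = sqrt(-17) - 138 = I*sqrt(17) - 138 = -138 + I*sqrt(17)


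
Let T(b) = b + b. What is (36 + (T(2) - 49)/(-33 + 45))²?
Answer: 16641/16 ≈ 1040.1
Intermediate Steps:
T(b) = 2*b
(36 + (T(2) - 49)/(-33 + 45))² = (36 + (2*2 - 49)/(-33 + 45))² = (36 + (4 - 49)/12)² = (36 - 45*1/12)² = (36 - 15/4)² = (129/4)² = 16641/16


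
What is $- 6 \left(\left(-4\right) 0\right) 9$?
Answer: $0$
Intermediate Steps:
$- 6 \left(\left(-4\right) 0\right) 9 = \left(-6\right) 0 \cdot 9 = 0 \cdot 9 = 0$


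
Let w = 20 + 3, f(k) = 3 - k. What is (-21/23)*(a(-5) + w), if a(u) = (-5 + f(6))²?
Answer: -1827/23 ≈ -79.435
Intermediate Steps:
a(u) = 64 (a(u) = (-5 + (3 - 1*6))² = (-5 + (3 - 6))² = (-5 - 3)² = (-8)² = 64)
w = 23
(-21/23)*(a(-5) + w) = (-21/23)*(64 + 23) = -21*1/23*87 = -21/23*87 = -1827/23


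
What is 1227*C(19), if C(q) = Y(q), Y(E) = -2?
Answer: -2454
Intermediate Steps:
C(q) = -2
1227*C(19) = 1227*(-2) = -2454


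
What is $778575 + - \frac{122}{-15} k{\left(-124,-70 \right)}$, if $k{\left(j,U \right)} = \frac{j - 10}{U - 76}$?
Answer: $\frac{852547799}{1095} \approx 7.7858 \cdot 10^{5}$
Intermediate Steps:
$k{\left(j,U \right)} = \frac{-10 + j}{-76 + U}$
$778575 + - \frac{122}{-15} k{\left(-124,-70 \right)} = 778575 + - \frac{122}{-15} \frac{-10 - 124}{-76 - 70} = 778575 + \left(-122\right) \left(- \frac{1}{15}\right) \frac{1}{-146} \left(-134\right) = 778575 + \frac{122 \left(\left(- \frac{1}{146}\right) \left(-134\right)\right)}{15} = 778575 + \frac{122}{15} \cdot \frac{67}{73} = 778575 + \frac{8174}{1095} = \frac{852547799}{1095}$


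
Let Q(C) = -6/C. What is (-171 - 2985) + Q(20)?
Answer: -31563/10 ≈ -3156.3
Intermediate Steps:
(-171 - 2985) + Q(20) = (-171 - 2985) - 6/20 = -3156 - 6*1/20 = -3156 - 3/10 = -31563/10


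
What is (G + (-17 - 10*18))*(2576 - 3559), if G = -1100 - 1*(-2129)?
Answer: -817856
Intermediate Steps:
G = 1029 (G = -1100 + 2129 = 1029)
(G + (-17 - 10*18))*(2576 - 3559) = (1029 + (-17 - 10*18))*(2576 - 3559) = (1029 + (-17 - 180))*(-983) = (1029 - 197)*(-983) = 832*(-983) = -817856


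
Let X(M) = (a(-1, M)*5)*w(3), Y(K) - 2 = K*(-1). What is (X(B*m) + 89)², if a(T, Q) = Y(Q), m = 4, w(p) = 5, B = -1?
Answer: 57121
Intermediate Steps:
Y(K) = 2 - K (Y(K) = 2 + K*(-1) = 2 - K)
a(T, Q) = 2 - Q
X(M) = 50 - 25*M (X(M) = ((2 - M)*5)*5 = (10 - 5*M)*5 = 50 - 25*M)
(X(B*m) + 89)² = ((50 - (-25)*4) + 89)² = ((50 - 25*(-4)) + 89)² = ((50 + 100) + 89)² = (150 + 89)² = 239² = 57121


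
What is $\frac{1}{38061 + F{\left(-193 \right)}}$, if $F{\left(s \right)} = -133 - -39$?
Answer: $\frac{1}{37967} \approx 2.6339 \cdot 10^{-5}$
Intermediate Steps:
$F{\left(s \right)} = -94$ ($F{\left(s \right)} = -133 + 39 = -94$)
$\frac{1}{38061 + F{\left(-193 \right)}} = \frac{1}{38061 - 94} = \frac{1}{37967}$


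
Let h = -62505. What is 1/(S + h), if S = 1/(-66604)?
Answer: -66604/4163083021 ≈ -1.5999e-5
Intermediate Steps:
S = -1/66604 ≈ -1.5014e-5
1/(S + h) = 1/(-1/66604 - 62505) = 1/(-4163083021/66604) = -66604/4163083021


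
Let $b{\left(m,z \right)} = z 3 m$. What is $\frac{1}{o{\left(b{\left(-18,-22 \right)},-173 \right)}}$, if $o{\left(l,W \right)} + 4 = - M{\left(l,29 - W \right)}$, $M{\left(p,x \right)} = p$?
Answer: $- \frac{1}{1192} \approx -0.00083893$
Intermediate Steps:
$b{\left(m,z \right)} = 3 m z$ ($b{\left(m,z \right)} = 3 z m = 3 m z$)
$o{\left(l,W \right)} = -4 - l$
$\frac{1}{o{\left(b{\left(-18,-22 \right)},-173 \right)}} = \frac{1}{-4 - 3 \left(-18\right) \left(-22\right)} = \frac{1}{-4 - 1188} = \frac{1}{-1192} = - \frac{1}{1192}$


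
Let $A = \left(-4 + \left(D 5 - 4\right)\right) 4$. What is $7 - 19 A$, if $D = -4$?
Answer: $2135$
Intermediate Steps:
$A = -112$ ($A = \left(-4 - 24\right) 4 = \left(-28\right) 4 = -112$)
$7 - 19 A = 7 - -2128 = 7 + 2128 = 2135$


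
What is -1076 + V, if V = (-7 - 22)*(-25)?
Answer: -351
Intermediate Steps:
V = 725 (V = -29*(-25) = 725)
-1076 + V = -1076 + 725 = -351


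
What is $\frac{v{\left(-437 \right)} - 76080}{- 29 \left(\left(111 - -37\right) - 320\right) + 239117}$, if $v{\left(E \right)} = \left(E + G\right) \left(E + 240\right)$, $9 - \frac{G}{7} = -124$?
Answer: $- \frac{173398}{244105} \approx -0.71034$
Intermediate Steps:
$G = 931$ ($G = 63 - -868 = 63 + 868 = 931$)
$v{\left(E \right)} = \left(240 + E\right) \left(931 + E\right)$ ($v{\left(E \right)} = \left(E + 931\right) \left(E + 240\right) = \left(931 + E\right) \left(240 + E\right) = \left(240 + E\right) \left(931 + E\right)$)
$\frac{v{\left(-437 \right)} - 76080}{- 29 \left(\left(111 - -37\right) - 320\right) + 239117} = \frac{\left(223440 + \left(-437\right)^{2} + 1171 \left(-437\right)\right) - 76080}{- 29 \left(\left(111 - -37\right) - 320\right) + 239117} = \frac{\left(223440 + 190969 - 511727\right) - 76080}{- 29 \left(\left(111 + 37\right) - 320\right) + 239117} = \frac{-97318 - 76080}{- 29 \left(148 - 320\right) + 239117} = - \frac{173398}{\left(-29\right) \left(-172\right) + 239117} = - \frac{173398}{4988 + 239117} = - \frac{173398}{244105}$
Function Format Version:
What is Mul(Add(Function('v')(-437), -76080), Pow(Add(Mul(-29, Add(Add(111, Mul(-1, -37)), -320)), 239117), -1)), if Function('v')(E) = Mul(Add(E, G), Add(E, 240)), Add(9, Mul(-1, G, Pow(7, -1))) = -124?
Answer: Rational(-173398, 244105) ≈ -0.71034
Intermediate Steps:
G = 931 (G = Add(63, Mul(-7, -124)) = Add(63, 868) = 931)
Function('v')(E) = Mul(Add(240, E), Add(931, E)) (Function('v')(E) = Mul(Add(E, 931), Add(E, 240)) = Mul(Add(931, E), Add(240, E)) = Mul(Add(240, E), Add(931, E)))
Mul(Add(Function('v')(-437), -76080), Pow(Add(Mul(-29, Add(Add(111, Mul(-1, -37)), -320)), 239117), -1)) = Mul(Add(Add(223440, Pow(-437, 2), Mul(1171, -437)), -76080), Pow(Add(Mul(-29, Add(Add(111, Mul(-1, -37)), -320)), 239117), -1)) = Mul(Add(Add(223440, 190969, -511727), -76080), Pow(Add(Mul(-29, Add(Add(111, 37), -320)), 239117), -1)) = Mul(Add(-97318, -76080), Pow(Add(Mul(-29, Add(148, -320)), 239117), -1)) = Mul(-173398, Pow(Add(Mul(-29, -172), 239117), -1)) = Mul(-173398, Pow(Add(4988, 239117), -1)) = Mul(-173398, Pow(244105, -1)) = Mul(-173398, Rational(1, 244105)) = Rational(-173398, 244105)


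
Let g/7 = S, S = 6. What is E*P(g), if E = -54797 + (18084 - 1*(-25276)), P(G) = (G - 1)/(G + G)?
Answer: -468917/84 ≈ -5582.3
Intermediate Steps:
g = 42 (g = 7*6 = 42)
P(G) = (-1 + G)/(2*G) (P(G) = (-1 + G)/((2*G)) = (-1 + G)*(1/(2*G)) = (-1 + G)/(2*G))
E = -11437 (E = -54797 + (18084 + 25276) = -54797 + 43360 = -11437)
E*P(g) = -11437*(-1 + 42)/(2*42) = -11437*41/(2*42) = -11437*41/84 = -468917/84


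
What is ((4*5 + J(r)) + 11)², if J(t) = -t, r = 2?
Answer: 841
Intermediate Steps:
((4*5 + J(r)) + 11)² = ((4*5 - 1*2) + 11)² = ((20 - 2) + 11)² = (18 + 11)² = 29² = 841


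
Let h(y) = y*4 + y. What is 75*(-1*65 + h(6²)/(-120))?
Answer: -9975/2 ≈ -4987.5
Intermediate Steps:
h(y) = 5*y (h(y) = 4*y + y = 5*y)
75*(-1*65 + h(6²)/(-120)) = 75*(-1*65 + (5*6²)/(-120)) = 75*(-65 + (5*36)*(-1/120)) = 75*(-65 + 180*(-1/120)) = 75*(-65 - 3/2) = 75*(-133/2) = -9975/2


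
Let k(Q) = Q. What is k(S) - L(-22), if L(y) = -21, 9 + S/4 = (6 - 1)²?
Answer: 85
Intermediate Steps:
S = 64 (S = -36 + 4*(6 - 1)² = -36 + 4*5² = -36 + 4*25 = -36 + 100 = 64)
k(S) - L(-22) = 64 - 1*(-21) = 64 + 21 = 85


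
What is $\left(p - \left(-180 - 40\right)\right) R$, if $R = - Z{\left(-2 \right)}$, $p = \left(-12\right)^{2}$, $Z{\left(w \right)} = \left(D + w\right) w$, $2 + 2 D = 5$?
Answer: $-364$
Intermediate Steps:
$D = \frac{3}{2}$ ($D = -1 + \frac{1}{2} \cdot 5 = -1 + \frac{5}{2} = \frac{3}{2} \approx 1.5$)
$Z{\left(w \right)} = w \left(\frac{3}{2} + w\right)$ ($Z{\left(w \right)} = \left(\frac{3}{2} + w\right) w = w \left(\frac{3}{2} + w\right)$)
$p = 144$
$R = -1$ ($R = - \frac{\left(-2\right) \left(3 + 2 \left(-2\right)\right)}{2} = - \frac{\left(-2\right) \left(3 - 4\right)}{2} = - \frac{\left(-2\right) \left(-1\right)}{2} = \left(-1\right) 1 = -1$)
$\left(p - \left(-180 - 40\right)\right) R = \left(144 - \left(-180 - 40\right)\right) \left(-1\right) = \left(144 - -220\right) \left(-1\right) = \left(144 + 220\right) \left(-1\right) = 364 \left(-1\right) = -364$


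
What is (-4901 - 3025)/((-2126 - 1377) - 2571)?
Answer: 3963/3037 ≈ 1.3049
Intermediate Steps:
(-4901 - 3025)/((-2126 - 1377) - 2571) = -7926/(-3503 - 2571) = -7926/(-6074) = -7926*(-1/6074) = 3963/3037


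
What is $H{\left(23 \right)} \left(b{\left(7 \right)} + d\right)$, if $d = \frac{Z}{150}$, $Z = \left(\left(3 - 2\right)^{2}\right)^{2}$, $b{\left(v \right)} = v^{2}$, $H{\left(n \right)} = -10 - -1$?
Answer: $- \frac{22053}{50} \approx -441.06$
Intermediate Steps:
$H{\left(n \right)} = -9$ ($H{\left(n \right)} = -10 + 1 = -9$)
$Z = 1$ ($Z = \left(1^{2}\right)^{2} = 1^{2} = 1$)
$d = \frac{1}{150}$ ($d = 1 \cdot \frac{1}{150} = \frac{1}{150} \approx 0.0066667$)
$H{\left(23 \right)} \left(b{\left(7 \right)} + d\right) = - 9 \left(7^{2} + \frac{1}{150}\right) = - 9 \left(49 + \frac{1}{150}\right) = \left(-9\right) \frac{7351}{150} = - \frac{22053}{50}$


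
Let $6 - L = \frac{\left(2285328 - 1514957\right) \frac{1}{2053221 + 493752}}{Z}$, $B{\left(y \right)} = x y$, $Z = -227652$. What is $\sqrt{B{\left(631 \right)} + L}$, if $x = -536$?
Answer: $\frac{i \sqrt{3158461344412667441009647929}}{96637249566} \approx 581.56 i$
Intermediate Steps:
$B{\left(y \right)} = - 536 y$
$L = \frac{3478941754747}{579823497396}$ ($L = 6 - \frac{\left(2285328 - 1514957\right) \frac{1}{2053221 + 493752}}{-227652} = 6 - \frac{770371}{2546973} \left(- \frac{1}{227652}\right) = 6 - - \frac{770371}{579823497396} = 6 + \frac{770371}{579823497396} = \frac{3478941754747}{579823497396} \approx 6.0$)
$\sqrt{B{\left(631 \right)} + L} = \sqrt{\left(-536\right) 631 + \frac{3478941754747}{579823497396}} = \sqrt{-338216 + \frac{3478941754747}{579823497396}} = \sqrt{- \frac{196102105053530789}{579823497396}} = \frac{i \sqrt{3158461344412667441009647929}}{96637249566}$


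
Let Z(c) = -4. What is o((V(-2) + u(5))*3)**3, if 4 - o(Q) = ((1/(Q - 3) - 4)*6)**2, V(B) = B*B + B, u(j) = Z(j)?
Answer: -160989184000/729 ≈ -2.2084e+8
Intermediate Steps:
u(j) = -4
V(B) = B + B**2 (V(B) = B**2 + B = B + B**2)
o(Q) = 4 - (-24 + 6/(-3 + Q))**2 (o(Q) = 4 - ((1/(Q - 3) - 4)*6)**2 = 4 - ((1/(-3 + Q) - 4)*6)**2 = 4 - ((-4 + 1/(-3 + Q))*6)**2 = 4 - (-24 + 6/(-3 + Q))**2)
o((V(-2) + u(5))*3)**3 = (4*(-1512 - 143*9*(-2*(1 - 2) - 4)**2 + 930*((-2*(1 - 2) - 4)*3))/(9 + ((-2*(1 - 2) - 4)*3)**2 - 6*(-2*(1 - 2) - 4)*3))**3 = (4*(-1512 - 143*9*(-2*(-1) - 4)**2 + 930*((-2*(-1) - 4)*3))/(9 + ((-2*(-1) - 4)*3)**2 - 6*(-2*(-1) - 4)*3))**3 = (4*(-1512 - 143*9*(2 - 4)**2 + 930*((2 - 4)*3))/(9 + ((2 - 4)*3)**2 - 6*(2 - 4)*3))**3 = (4*(-1512 - 143*(-2*3)**2 + 930*(-2*3))/(9 + (-2*3)**2 - (-12)*3))**3 = (4*(-1512 - 143*(-6)**2 + 930*(-6))/(9 + (-6)**2 - 6*(-6)))**3 = (4*(-1512 - 143*36 - 5580)/(9 + 36 + 36))**3 = (4*(-1512 - 5148 - 5580)/81)**3 = (4*(1/81)*(-12240))**3 = (-5440/9)**3 = -160989184000/729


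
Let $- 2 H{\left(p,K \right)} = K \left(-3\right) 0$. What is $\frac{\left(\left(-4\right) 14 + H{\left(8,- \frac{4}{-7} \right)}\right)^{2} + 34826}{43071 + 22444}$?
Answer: $\frac{37962}{65515} \approx 0.57944$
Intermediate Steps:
$H{\left(p,K \right)} = 0$ ($H{\left(p,K \right)} = - \frac{K \left(-3\right) 0}{2} = - \frac{- 3 K 0}{2} = \left(- \frac{1}{2}\right) 0 = 0$)
$\frac{\left(\left(-4\right) 14 + H{\left(8,- \frac{4}{-7} \right)}\right)^{2} + 34826}{43071 + 22444} = \frac{\left(\left(-4\right) 14 + 0\right)^{2} + 34826}{43071 + 22444} = \frac{\left(-56 + 0\right)^{2} + 34826}{65515} = \left(\left(-56\right)^{2} + 34826\right) \frac{1}{65515} = \left(3136 + 34826\right) \frac{1}{65515} = 37962 \cdot \frac{1}{65515} = \frac{37962}{65515}$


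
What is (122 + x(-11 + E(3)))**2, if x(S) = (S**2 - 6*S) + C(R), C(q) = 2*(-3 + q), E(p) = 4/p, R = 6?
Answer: 6325225/81 ≈ 78089.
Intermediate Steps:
C(q) = -6 + 2*q
x(S) = 6 + S**2 - 6*S (x(S) = (S**2 - 6*S) + (-6 + 2*6) = (S**2 - 6*S) + (-6 + 12) = (S**2 - 6*S) + 6 = 6 + S**2 - 6*S)
(122 + x(-11 + E(3)))**2 = (122 + (6 + (-11 + 4/3)**2 - 6*(-11 + 4/3)))**2 = (122 + (6 + (-29/3)**2 - 6*(-29/3)))**2 = (122 + (6 + 841/9 + 58))**2 = (122 + 1417/9)**2 = (2515/9)**2 = 6325225/81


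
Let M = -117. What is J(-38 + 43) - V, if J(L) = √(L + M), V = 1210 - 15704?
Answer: 14494 + 4*I*√7 ≈ 14494.0 + 10.583*I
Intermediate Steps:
V = -14494
J(L) = √(-117 + L) (J(L) = √(L - 117) = √(-117 + L))
J(-38 + 43) - V = √(-117 + (-38 + 43)) - 1*(-14494) = √(-117 + 5) + 14494 = √(-112) + 14494 = 4*I*√7 + 14494 = 14494 + 4*I*√7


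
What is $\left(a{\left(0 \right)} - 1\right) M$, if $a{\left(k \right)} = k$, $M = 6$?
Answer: $-6$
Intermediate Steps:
$\left(a{\left(0 \right)} - 1\right) M = \left(0 - 1\right) 6 = \left(-1\right) 6 = -6$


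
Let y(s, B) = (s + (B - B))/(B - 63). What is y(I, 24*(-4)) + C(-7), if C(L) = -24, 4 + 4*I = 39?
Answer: -15299/636 ≈ -24.055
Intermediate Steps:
I = 35/4 (I = -1 + (¼)*39 = -1 + 39/4 = 35/4 ≈ 8.7500)
y(s, B) = s/(-63 + B) (y(s, B) = (s + 0)/(-63 + B) = s/(-63 + B))
y(I, 24*(-4)) + C(-7) = 35/(4*(-63 + 24*(-4))) - 24 = 35/(4*(-63 - 96)) - 24 = (35/4)/(-159) - 24 = (35/4)*(-1/159) - 24 = -35/636 - 24 = -15299/636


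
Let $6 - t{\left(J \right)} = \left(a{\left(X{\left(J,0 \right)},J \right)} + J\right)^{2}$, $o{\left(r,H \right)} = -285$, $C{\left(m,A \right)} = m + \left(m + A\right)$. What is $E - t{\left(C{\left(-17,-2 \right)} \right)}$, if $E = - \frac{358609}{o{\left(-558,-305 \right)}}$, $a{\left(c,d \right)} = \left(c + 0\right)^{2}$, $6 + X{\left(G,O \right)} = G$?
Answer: $\frac{851362339}{285} \approx 2.9872 \cdot 10^{6}$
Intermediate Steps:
$C{\left(m,A \right)} = A + 2 m$ ($C{\left(m,A \right)} = m + \left(A + m\right) = A + 2 m$)
$X{\left(G,O \right)} = -6 + G$
$a{\left(c,d \right)} = c^{2}$
$t{\left(J \right)} = 6 - \left(J + \left(-6 + J\right)^{2}\right)^{2}$ ($t{\left(J \right)} = 6 - \left(\left(-6 + J\right)^{2} + J\right)^{2} = 6 - \left(J + \left(-6 + J\right)^{2}\right)^{2}$)
$E = \frac{358609}{285}$ ($E = - \frac{358609}{-285} = \left(-358609\right) \left(- \frac{1}{285}\right) = \frac{358609}{285} \approx 1258.3$)
$E - t{\left(C{\left(-17,-2 \right)} \right)} = \frac{358609}{285} - \left(6 - \left(\left(-2 + 2 \left(-17\right)\right) + \left(-6 + \left(-2 + 2 \left(-17\right)\right)\right)^{2}\right)^{2}\right) = \frac{358609}{285} - \left(6 - \left(\left(-2 - 34\right) + \left(-6 - 36\right)^{2}\right)^{2}\right) = \frac{358609}{285} - \left(6 - \left(-36 + \left(-6 - 36\right)^{2}\right)^{2}\right) = \frac{358609}{285} - \left(6 - \left(-36 + \left(-42\right)^{2}\right)^{2}\right) = \frac{358609}{285} - \left(6 - \left(-36 + 1764\right)^{2}\right) = \frac{358609}{285} - \left(6 - 1728^{2}\right) = \frac{358609}{285} - \left(6 - 2985984\right) = \frac{358609}{285} - -2985978 = \frac{358609}{285} + 2985978 = \frac{851362339}{285}$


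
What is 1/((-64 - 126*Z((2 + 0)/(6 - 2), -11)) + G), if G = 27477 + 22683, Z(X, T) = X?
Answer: 1/50033 ≈ 1.9987e-5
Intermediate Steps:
G = 50160
1/((-64 - 126*Z((2 + 0)/(6 - 2), -11)) + G) = 1/((-64 - 126*(2 + 0)/(6 - 2)) + 50160) = 1/((-64 - 252/4) + 50160) = 1/((-64 - 126*½) + 50160) = 1/((-64 - 63) + 50160) = 1/(-127 + 50160) = 1/50033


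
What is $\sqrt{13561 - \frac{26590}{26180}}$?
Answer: $\frac{\sqrt{92939102102}}{2618} \approx 116.45$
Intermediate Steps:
$\sqrt{13561 - \frac{26590}{26180}} = \sqrt{13561 - \frac{2659}{2618}} = \sqrt{\frac{35500039}{2618}} = \frac{\sqrt{92939102102}}{2618}$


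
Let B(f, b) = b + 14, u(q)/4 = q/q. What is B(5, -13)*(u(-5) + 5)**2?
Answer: 81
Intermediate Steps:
u(q) = 4 (u(q) = 4*(q/q) = 4*1 = 4)
B(f, b) = 14 + b
B(5, -13)*(u(-5) + 5)**2 = (14 - 13)*(4 + 5)**2 = 1*9**2 = 1*81 = 81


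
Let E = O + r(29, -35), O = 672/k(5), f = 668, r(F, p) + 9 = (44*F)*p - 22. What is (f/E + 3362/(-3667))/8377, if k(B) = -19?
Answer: -2903572526/26104577176659 ≈ -0.00011123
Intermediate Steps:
r(F, p) = -31 + 44*F*p (r(F, p) = -9 + ((44*F)*p - 22) = -9 + (44*F*p - 22) = -9 + (-22 + 44*F*p) = -31 + 44*F*p)
O = -672/19 (O = 672/(-19) = 672*(-1/19) = -672/19 ≈ -35.368)
E = -849801/19 (E = -672/19 + (-31 + 44*29*(-35)) = -672/19 + (-31 - 44660) = -672/19 - 44691 = -849801/19 ≈ -44726.)
(f/E + 3362/(-3667))/8377 = (668/(-849801/19) + 3362/(-3667))/8377 = (668*(-19/849801) + 3362*(-1/3667))*(1/8377) = (-12692/849801 - 3362/3667)*(1/8377) = -2903572526/3116220267*1/8377 = -2903572526/26104577176659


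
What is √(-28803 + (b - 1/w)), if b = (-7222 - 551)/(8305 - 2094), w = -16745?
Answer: I*√311565925909635537505/104003195 ≈ 169.72*I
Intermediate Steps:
b = -7773/6211 ≈ -1.2515
√(-28803 + (b - 1/w)) = √(-28803 + (-7773/6211 - 1/(-16745))) = √(-28803 + (-7773/6211 - 1*(-1/16745))) = √(-28803 + (-7773/6211 + 1/16745)) = √(-28803 - 130152674/104003195) = √(-2995734178259/104003195) = I*√311565925909635537505/104003195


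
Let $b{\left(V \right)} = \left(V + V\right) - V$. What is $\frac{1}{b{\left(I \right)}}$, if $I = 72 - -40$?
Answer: $\frac{1}{112} \approx 0.0089286$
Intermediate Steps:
$I = 112$ ($I = 72 + 40 = 112$)
$b{\left(V \right)} = V$ ($b{\left(V \right)} = 2 V - V = V$)
$\frac{1}{b{\left(I \right)}} = \frac{1}{112}$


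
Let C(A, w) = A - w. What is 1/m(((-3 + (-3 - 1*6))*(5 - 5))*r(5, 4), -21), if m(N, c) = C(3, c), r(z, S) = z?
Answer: 1/24 ≈ 0.041667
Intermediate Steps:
m(N, c) = 3 - c
1/m(((-3 + (-3 - 1*6))*(5 - 5))*r(5, 4), -21) = 1/(3 - 1*(-21)) = 1/(3 + 21) = 1/24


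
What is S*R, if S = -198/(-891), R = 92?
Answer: 184/9 ≈ 20.444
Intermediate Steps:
S = 2/9 (S = -198*(-1/891) = 2/9 ≈ 0.22222)
S*R = (2/9)*92 = 184/9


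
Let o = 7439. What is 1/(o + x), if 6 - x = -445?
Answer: 1/7890 ≈ 0.00012674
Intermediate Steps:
x = 451 (x = 6 - 1*(-445) = 6 + 445 = 451)
1/(o + x) = 1/(7439 + 451) = 1/7890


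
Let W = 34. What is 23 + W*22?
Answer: 771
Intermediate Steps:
23 + W*22 = 23 + 34*22 = 23 + 748 = 771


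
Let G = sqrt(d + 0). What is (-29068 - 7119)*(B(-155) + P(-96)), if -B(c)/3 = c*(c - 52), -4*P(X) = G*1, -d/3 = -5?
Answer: 3483179685 + 36187*sqrt(15)/4 ≈ 3.4832e+9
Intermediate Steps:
d = 15 (d = -3*(-5) = 15)
G = sqrt(15) (G = sqrt(15 + 0) = sqrt(15) ≈ 3.8730)
P(X) = -sqrt(15)/4
B(c) = -3*c*(-52 + c) (B(c) = -3*c*(c - 52) = -3*c*(-52 + c))
(-29068 - 7119)*(B(-155) + P(-96)) = (-29068 - 7119)*(3*(-155)*(52 - 1*(-155)) - sqrt(15)/4) = -36187*(3*(-155)*(52 + 155) - sqrt(15)/4) = -36187*(3*(-155)*207 - sqrt(15)/4) = -36187*(-96255 - sqrt(15)/4) = 3483179685 + 36187*sqrt(15)/4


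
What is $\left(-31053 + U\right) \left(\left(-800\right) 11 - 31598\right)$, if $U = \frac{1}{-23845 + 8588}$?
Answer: $\frac{19139587577556}{15257} \approx 1.2545 \cdot 10^{9}$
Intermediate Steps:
$U = - \frac{1}{15257}$ ($U = \frac{1}{-15257} = - \frac{1}{15257} \approx -6.5544 \cdot 10^{-5}$)
$\left(-31053 + U\right) \left(\left(-800\right) 11 - 31598\right) = \left(-31053 - \frac{1}{15257}\right) \left(\left(-800\right) 11 - 31598\right) = - \frac{473775622 \left(-8800 - 31598\right)}{15257} = \left(- \frac{473775622}{15257}\right) \left(-40398\right) = \frac{19139587577556}{15257}$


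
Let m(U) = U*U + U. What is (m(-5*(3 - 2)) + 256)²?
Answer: 76176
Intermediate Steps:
m(U) = U + U² (m(U) = U² + U = U + U²)
(m(-5*(3 - 2)) + 256)² = ((-5*(3 - 2))*(1 - 5*(3 - 2)) + 256)² = ((-5*1)*(1 - 5*1) + 256)² = (-5*(1 - 5) + 256)² = (-5*(-4) + 256)² = (20 + 256)² = 276² = 76176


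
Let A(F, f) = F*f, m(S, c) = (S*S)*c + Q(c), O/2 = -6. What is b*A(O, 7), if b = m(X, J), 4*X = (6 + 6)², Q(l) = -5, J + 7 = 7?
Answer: 420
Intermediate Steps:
J = 0 (J = -7 + 7 = 0)
O = -12 (O = 2*(-6) = -12)
X = 36 (X = (6 + 6)²/4 = (¼)*12² = (¼)*144 = 36)
m(S, c) = -5 + c*S² (m(S, c) = (S*S)*c - 5 = S²*c - 5 = c*S² - 5 = -5 + c*S²)
b = -5 (b = -5 + 0*36² = -5 + 0*1296 = -5 + 0 = -5)
b*A(O, 7) = -(-60)*7 = -5*(-84) = 420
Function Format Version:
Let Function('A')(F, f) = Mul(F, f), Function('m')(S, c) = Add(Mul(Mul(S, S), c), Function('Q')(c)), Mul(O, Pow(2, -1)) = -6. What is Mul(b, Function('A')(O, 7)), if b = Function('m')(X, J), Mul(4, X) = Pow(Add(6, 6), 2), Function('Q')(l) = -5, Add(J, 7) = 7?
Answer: 420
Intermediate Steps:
J = 0 (J = Add(-7, 7) = 0)
O = -12 (O = Mul(2, -6) = -12)
X = 36 (X = Mul(Rational(1, 4), Pow(Add(6, 6), 2)) = Mul(Rational(1, 4), Pow(12, 2)) = Mul(Rational(1, 4), 144) = 36)
Function('m')(S, c) = Add(-5, Mul(c, Pow(S, 2))) (Function('m')(S, c) = Add(Mul(Mul(S, S), c), -5) = Add(Mul(Pow(S, 2), c), -5) = Add(Mul(c, Pow(S, 2)), -5) = Add(-5, Mul(c, Pow(S, 2))))
b = -5 (b = Add(-5, Mul(0, Pow(36, 2))) = Add(-5, Mul(0, 1296)) = Add(-5, 0) = -5)
Mul(b, Function('A')(O, 7)) = Mul(-5, Mul(-12, 7)) = Mul(-5, -84) = 420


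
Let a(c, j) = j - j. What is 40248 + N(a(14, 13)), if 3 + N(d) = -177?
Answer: 40068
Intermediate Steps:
a(c, j) = 0
N(d) = -180 (N(d) = -3 - 177 = -180)
40248 + N(a(14, 13)) = 40248 - 180 = 40068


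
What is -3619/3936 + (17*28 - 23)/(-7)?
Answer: -1808341/27552 ≈ -65.634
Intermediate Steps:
-3619/3936 + (17*28 - 23)/(-7) = -3619*1/3936 + (476 - 23)*(-⅐) = -3619/3936 + 453*(-⅐) = -3619/3936 - 453/7 = -1808341/27552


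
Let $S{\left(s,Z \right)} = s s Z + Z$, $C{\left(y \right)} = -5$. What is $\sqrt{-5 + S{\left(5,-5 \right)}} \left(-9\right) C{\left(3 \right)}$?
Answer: $135 i \sqrt{15} \approx 522.85 i$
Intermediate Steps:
$S{\left(s,Z \right)} = Z + Z s^{2}$ ($S{\left(s,Z \right)} = s^{2} Z + Z = Z s^{2} + Z = Z + Z s^{2}$)
$\sqrt{-5 + S{\left(5,-5 \right)}} \left(-9\right) C{\left(3 \right)} = \sqrt{-5 - 5 \left(1 + 5^{2}\right)} \left(-9\right) \left(-5\right) = \sqrt{-5 - 5 \left(1 + 25\right)} \left(-9\right) \left(-5\right) = \sqrt{-5 - 130} \left(-9\right) \left(-5\right) = \sqrt{-135} \left(-9\right) \left(-5\right) = 3 i \sqrt{15} \left(-9\right) \left(-5\right) = - 27 i \sqrt{15} \left(-5\right) = 135 i \sqrt{15}$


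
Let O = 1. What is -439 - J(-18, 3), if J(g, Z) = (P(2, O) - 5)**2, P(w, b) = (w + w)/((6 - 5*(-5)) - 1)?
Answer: -104104/225 ≈ -462.68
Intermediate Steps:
P(w, b) = w/15 (P(w, b) = (2*w)/((6 + 25) - 1) = (2*w)/(31 - 1) = (2*w)/30 = (2*w)*(1/30) = w/15)
J(g, Z) = 5329/225 (J(g, Z) = ((1/15)*2 - 5)**2 = (2/15 - 5)**2 = (-73/15)**2 = 5329/225)
-439 - J(-18, 3) = -439 - 1*5329/225 = -439 - 5329/225 = -104104/225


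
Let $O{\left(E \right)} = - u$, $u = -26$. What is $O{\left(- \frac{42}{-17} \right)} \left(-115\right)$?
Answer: $-2990$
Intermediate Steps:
$O{\left(E \right)} = 26$ ($O{\left(E \right)} = \left(-1\right) \left(-26\right) = 26$)
$O{\left(- \frac{42}{-17} \right)} \left(-115\right) = 26 \left(-115\right) = -2990$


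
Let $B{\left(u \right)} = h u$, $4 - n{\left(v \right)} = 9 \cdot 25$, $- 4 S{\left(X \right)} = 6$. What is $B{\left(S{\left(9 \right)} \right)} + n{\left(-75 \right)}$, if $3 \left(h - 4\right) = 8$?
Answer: $-231$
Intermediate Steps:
$S{\left(X \right)} = - \frac{3}{2}$ ($S{\left(X \right)} = \left(- \frac{1}{4}\right) 6 = - \frac{3}{2}$)
$h = \frac{20}{3}$ ($h = 4 + \frac{1}{3} \cdot 8 = 4 + \frac{8}{3} = \frac{20}{3} \approx 6.6667$)
$n{\left(v \right)} = -221$ ($n{\left(v \right)} = 4 - 9 \cdot 25 = 4 - 225 = -221$)
$B{\left(u \right)} = \frac{20 u}{3}$
$B{\left(S{\left(9 \right)} \right)} + n{\left(-75 \right)} = \frac{20}{3} \left(- \frac{3}{2}\right) - 221 = -10 - 221 = -231$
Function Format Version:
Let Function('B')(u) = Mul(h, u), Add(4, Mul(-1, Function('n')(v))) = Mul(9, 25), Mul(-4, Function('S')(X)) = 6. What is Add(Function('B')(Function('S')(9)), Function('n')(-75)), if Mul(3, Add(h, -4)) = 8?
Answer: -231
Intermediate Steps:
Function('S')(X) = Rational(-3, 2) (Function('S')(X) = Mul(Rational(-1, 4), 6) = Rational(-3, 2))
h = Rational(20, 3) (h = Add(4, Mul(Rational(1, 3), 8)) = Add(4, Rational(8, 3)) = Rational(20, 3) ≈ 6.6667)
Function('n')(v) = -221 (Function('n')(v) = Add(4, Mul(-1, Mul(9, 25))) = Add(4, Mul(-1, 225)) = Add(4, -225) = -221)
Function('B')(u) = Mul(Rational(20, 3), u)
Add(Function('B')(Function('S')(9)), Function('n')(-75)) = Add(Mul(Rational(20, 3), Rational(-3, 2)), -221) = Add(-10, -221) = -231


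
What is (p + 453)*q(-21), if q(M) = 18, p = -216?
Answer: 4266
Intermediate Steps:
(p + 453)*q(-21) = (-216 + 453)*18 = 237*18 = 4266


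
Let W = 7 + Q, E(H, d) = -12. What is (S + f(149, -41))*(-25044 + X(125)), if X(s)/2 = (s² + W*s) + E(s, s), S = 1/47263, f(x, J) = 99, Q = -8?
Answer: 27756053416/47263 ≈ 5.8727e+5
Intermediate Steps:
W = -1 (W = 7 - 8 = -1)
S = 1/47263 ≈ 2.1158e-5
X(s) = -24 - 2*s + 2*s² (X(s) = 2*((s² - s) - 12) = 2*(-12 + s² - s) = -24 - 2*s + 2*s²)
(S + f(149, -41))*(-25044 + X(125)) = (1/47263 + 99)*(-25044 + (-24 - 2*125 + 2*125²)) = 4679038*(-25044 + (-24 - 250 + 2*15625))/47263 = 4679038*(-25044 + (-24 - 250 + 31250))/47263 = 4679038*(-25044 + 30976)/47263 = (4679038/47263)*5932 = 27756053416/47263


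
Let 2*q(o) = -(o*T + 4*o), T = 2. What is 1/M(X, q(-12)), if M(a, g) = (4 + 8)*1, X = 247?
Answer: 1/12 ≈ 0.083333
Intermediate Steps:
q(o) = -3*o (q(o) = (-(o*2 + 4*o))/2 = (-(2*o + 4*o))/2 = (-6*o)/2 = -3*o)
M(a, g) = 12 (M(a, g) = 12*1 = 12)
1/M(X, q(-12)) = 1/12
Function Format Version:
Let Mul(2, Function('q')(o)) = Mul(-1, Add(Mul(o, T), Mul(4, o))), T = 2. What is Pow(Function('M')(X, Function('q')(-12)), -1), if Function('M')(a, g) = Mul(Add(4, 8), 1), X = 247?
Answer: Rational(1, 12) ≈ 0.083333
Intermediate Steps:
Function('q')(o) = Mul(-3, o) (Function('q')(o) = Mul(Rational(1, 2), Mul(-1, Add(Mul(o, 2), Mul(4, o)))) = Mul(Rational(1, 2), Mul(-1, Add(Mul(2, o), Mul(4, o)))) = Mul(Rational(1, 2), Mul(-1, Mul(6, o))) = Mul(Rational(1, 2), Mul(-6, o)) = Mul(-3, o))
Function('M')(a, g) = 12 (Function('M')(a, g) = Mul(12, 1) = 12)
Pow(Function('M')(X, Function('q')(-12)), -1) = Pow(12, -1) = Rational(1, 12)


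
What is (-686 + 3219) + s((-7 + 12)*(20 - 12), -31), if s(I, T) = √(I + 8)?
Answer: 2533 + 4*√3 ≈ 2539.9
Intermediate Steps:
s(I, T) = √(8 + I)
(-686 + 3219) + s((-7 + 12)*(20 - 12), -31) = (-686 + 3219) + √(8 + (-7 + 12)*(20 - 12)) = 2533 + √(8 + 5*8) = 2533 + √(8 + 40) = 2533 + √48 = 2533 + 4*√3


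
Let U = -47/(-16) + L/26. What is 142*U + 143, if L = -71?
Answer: 17925/104 ≈ 172.36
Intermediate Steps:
U = 43/208 (U = -47/(-16) - 71/26 = -47*(-1/16) - 71*1/26 = 47/16 - 71/26 = 43/208 ≈ 0.20673)
142*U + 143 = 142*(43/208) + 143 = 3053/104 + 143 = 17925/104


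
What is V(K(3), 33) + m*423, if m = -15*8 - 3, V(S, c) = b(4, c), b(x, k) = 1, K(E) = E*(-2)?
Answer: -52028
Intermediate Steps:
K(E) = -2*E
V(S, c) = 1
m = -123 (m = -120 - 3 = -123)
V(K(3), 33) + m*423 = 1 - 123*423 = 1 - 52029 = -52028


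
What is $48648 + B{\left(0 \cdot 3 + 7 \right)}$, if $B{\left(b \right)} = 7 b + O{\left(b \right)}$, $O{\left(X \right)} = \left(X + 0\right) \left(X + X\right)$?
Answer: $48795$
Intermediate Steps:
$O{\left(X \right)} = 2 X^{2}$ ($O{\left(X \right)} = X 2 X = 2 X^{2}$)
$B{\left(b \right)} = 2 b^{2} + 7 b$ ($B{\left(b \right)} = 7 b + 2 b^{2} = 2 b^{2} + 7 b$)
$48648 + B{\left(0 \cdot 3 + 7 \right)} = 48648 + \left(0 \cdot 3 + 7\right) \left(7 + 2 \left(0 \cdot 3 + 7\right)\right) = 48648 + \left(0 + 7\right) \left(7 + 2 \left(0 + 7\right)\right) = 48648 + 7 \left(7 + 2 \cdot 7\right) = 48648 + 7 \left(7 + 14\right) = 48648 + 7 \cdot 21 = 48648 + 147 = 48795$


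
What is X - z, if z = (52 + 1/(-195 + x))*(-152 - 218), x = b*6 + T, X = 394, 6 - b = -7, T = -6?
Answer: 2414612/123 ≈ 19631.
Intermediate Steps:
b = 13 (b = 6 - 1*(-7) = 6 + 7 = 13)
x = 72 (x = 13*6 - 6 = 78 - 6 = 72)
z = -2366150/123 (z = (52 + 1/(-195 + 72))*(-152 - 218) = (52 + 1/(-123))*(-370) = (52 - 1/123)*(-370) = (6395/123)*(-370) = -2366150/123 ≈ -19237.)
X - z = 394 - 1*(-2366150/123) = 394 + 2366150/123 = 2414612/123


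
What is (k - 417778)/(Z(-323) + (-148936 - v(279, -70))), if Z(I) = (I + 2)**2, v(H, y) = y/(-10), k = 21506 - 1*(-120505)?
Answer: 275767/45902 ≈ 6.0077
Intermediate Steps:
k = 142011 (k = 21506 + 120505 = 142011)
v(H, y) = -y/10
Z(I) = (2 + I)**2
(k - 417778)/(Z(-323) + (-148936 - v(279, -70))) = (142011 - 417778)/((2 - 323)**2 + (-148936 - (-1)*(-70)/10)) = -275767/((-321)**2 + (-148936 - 1*7)) = -275767/(103041 + (-148936 - 7)) = -275767/(103041 - 148943) = -275767/(-45902) = -275767*(-1/45902) = 275767/45902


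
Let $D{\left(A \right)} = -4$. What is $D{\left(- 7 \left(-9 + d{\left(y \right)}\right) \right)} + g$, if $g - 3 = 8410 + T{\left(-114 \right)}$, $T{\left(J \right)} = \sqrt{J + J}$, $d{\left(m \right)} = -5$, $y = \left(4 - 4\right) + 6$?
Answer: $8409 + 2 i \sqrt{57} \approx 8409.0 + 15.1 i$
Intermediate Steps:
$y = 6$ ($y = 0 + 6 = 6$)
$T{\left(J \right)} = \sqrt{2} \sqrt{J}$ ($T{\left(J \right)} = \sqrt{2 J} = \sqrt{2} \sqrt{J}$)
$g = 8413 + 2 i \sqrt{57}$ ($g = 3 + \left(8410 + \sqrt{2} \sqrt{-114}\right) = 3 + \left(8410 + \sqrt{2} i \sqrt{114}\right) = 3 + \left(8410 + 2 i \sqrt{57}\right) = 8413 + 2 i \sqrt{57} \approx 8413.0 + 15.1 i$)
$D{\left(- 7 \left(-9 + d{\left(y \right)}\right) \right)} + g = -4 + \left(8413 + 2 i \sqrt{57}\right) = 8409 + 2 i \sqrt{57}$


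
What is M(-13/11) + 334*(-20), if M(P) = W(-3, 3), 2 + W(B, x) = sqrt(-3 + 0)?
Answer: -6682 + I*sqrt(3) ≈ -6682.0 + 1.732*I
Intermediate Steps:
W(B, x) = -2 + I*sqrt(3) (W(B, x) = -2 + sqrt(-3 + 0) = -2 + sqrt(-3) = -2 + I*sqrt(3))
M(P) = -2 + I*sqrt(3)
M(-13/11) + 334*(-20) = (-2 + I*sqrt(3)) + 334*(-20) = (-2 + I*sqrt(3)) - 6680 = -6682 + I*sqrt(3)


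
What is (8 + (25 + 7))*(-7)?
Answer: -280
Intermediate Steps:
(8 + (25 + 7))*(-7) = (8 + 32)*(-7) = 40*(-7) = -280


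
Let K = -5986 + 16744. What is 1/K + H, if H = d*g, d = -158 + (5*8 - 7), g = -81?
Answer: 108924751/10758 ≈ 10125.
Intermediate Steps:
K = 10758
d = -125 (d = -158 + (40 - 7) = -158 + 33 = -125)
H = 10125 (H = -125*(-81) = 10125)
1/K + H = 1/10758 + 10125 = 108924751/10758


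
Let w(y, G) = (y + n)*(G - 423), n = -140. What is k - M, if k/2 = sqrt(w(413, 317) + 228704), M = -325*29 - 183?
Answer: 9608 + 2*sqrt(199766) ≈ 10502.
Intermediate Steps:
w(y, G) = (-423 + G)*(-140 + y) (w(y, G) = (y - 140)*(G - 423) = (-140 + y)*(-423 + G) = (-423 + G)*(-140 + y))
M = -9608 (M = -9425 - 183 = -9608)
k = 2*sqrt(199766) (k = 2*sqrt((59220 - 423*413 - 140*317 + 317*413) + 228704) = 2*sqrt((59220 - 174699 - 44380 + 130921) + 228704) = 2*sqrt(-28938 + 228704) = 2*sqrt(199766) ≈ 893.90)
k - M = 2*sqrt(199766) - 1*(-9608) = 2*sqrt(199766) + 9608 = 9608 + 2*sqrt(199766)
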